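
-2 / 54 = -1 / 27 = -0.04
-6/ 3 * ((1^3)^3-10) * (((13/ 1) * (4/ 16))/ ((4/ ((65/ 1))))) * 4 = 7605/ 2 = 3802.50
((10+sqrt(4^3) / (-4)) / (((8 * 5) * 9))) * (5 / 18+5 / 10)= 0.02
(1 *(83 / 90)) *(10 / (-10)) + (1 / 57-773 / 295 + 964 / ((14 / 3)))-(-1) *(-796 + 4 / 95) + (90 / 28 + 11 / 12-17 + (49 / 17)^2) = -243888865781 / 408200940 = -597.47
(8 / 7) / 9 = 8 / 63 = 0.13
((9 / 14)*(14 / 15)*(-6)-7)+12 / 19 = -947 / 95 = -9.97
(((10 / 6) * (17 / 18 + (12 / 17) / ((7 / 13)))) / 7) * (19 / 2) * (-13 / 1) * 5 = -29831425 / 89964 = -331.59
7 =7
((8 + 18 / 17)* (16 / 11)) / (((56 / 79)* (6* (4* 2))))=79 / 204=0.39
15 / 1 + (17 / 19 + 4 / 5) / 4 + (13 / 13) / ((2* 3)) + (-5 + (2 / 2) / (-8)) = 23861 / 2280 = 10.47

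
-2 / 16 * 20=-5 / 2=-2.50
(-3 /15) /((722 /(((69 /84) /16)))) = -23 /1617280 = -0.00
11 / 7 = 1.57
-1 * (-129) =129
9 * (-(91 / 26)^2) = -441 / 4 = -110.25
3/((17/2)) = 6/17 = 0.35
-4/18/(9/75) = -50/27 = -1.85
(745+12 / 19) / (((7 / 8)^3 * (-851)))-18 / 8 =-78927719 / 22183868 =-3.56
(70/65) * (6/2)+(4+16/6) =386/39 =9.90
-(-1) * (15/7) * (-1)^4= 15/7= 2.14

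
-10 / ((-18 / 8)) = 40 / 9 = 4.44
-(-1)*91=91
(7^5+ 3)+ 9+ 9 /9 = 16820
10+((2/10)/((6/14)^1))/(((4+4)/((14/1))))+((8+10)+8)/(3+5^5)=126977/11730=10.82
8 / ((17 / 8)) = 64 / 17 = 3.76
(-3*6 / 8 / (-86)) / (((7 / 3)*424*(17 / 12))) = 81 / 4339216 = 0.00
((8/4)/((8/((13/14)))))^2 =169/3136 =0.05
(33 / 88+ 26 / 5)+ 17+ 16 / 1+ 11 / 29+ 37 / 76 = 869283 / 22040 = 39.44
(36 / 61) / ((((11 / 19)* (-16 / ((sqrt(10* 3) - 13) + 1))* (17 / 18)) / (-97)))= -895698 / 11407 + 149283* sqrt(30) / 22814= -42.68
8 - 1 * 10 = -2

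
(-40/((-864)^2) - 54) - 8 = -5785349/93312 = -62.00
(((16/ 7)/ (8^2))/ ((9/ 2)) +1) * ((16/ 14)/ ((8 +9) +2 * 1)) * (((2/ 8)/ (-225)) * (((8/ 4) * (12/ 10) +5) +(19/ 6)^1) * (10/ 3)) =-40259/ 16967475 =-0.00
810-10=800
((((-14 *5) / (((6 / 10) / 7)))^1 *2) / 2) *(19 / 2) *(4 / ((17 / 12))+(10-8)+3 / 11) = -39538.46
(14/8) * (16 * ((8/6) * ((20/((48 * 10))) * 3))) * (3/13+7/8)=805/156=5.16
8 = 8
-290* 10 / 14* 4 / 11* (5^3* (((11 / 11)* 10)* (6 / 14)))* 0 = 0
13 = 13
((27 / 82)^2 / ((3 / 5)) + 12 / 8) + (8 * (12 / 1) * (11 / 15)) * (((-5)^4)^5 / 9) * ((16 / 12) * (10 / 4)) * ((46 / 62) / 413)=10383129882816406540981 / 2324359044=4467093803609.63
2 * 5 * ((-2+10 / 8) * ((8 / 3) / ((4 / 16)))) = -80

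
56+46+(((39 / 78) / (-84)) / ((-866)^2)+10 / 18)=38763725725 / 377977824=102.56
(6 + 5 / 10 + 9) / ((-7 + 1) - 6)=-31 / 24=-1.29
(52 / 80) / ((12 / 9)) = 39 / 80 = 0.49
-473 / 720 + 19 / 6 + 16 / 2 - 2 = 6127 / 720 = 8.51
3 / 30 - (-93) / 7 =937 / 70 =13.39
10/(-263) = -0.04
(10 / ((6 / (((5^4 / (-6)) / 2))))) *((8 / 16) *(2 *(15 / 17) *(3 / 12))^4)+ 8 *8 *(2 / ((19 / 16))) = 21560544649 / 203123072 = 106.15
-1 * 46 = -46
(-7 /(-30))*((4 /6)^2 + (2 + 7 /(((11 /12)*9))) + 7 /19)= 48209 /56430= 0.85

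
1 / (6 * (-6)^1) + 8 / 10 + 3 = 679 / 180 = 3.77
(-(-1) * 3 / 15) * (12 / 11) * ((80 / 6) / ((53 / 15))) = 480 / 583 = 0.82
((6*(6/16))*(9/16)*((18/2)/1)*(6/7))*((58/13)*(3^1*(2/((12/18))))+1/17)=19435869/49504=392.61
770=770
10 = 10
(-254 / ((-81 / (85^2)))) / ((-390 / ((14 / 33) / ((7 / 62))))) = -22755860 / 104247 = -218.29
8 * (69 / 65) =552 / 65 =8.49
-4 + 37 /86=-307 /86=-3.57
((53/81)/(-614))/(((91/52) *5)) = -106/870345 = -0.00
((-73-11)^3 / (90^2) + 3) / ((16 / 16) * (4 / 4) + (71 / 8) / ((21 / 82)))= -147364 / 74875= -1.97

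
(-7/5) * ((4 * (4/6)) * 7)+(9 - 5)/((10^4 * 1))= -195997/7500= -26.13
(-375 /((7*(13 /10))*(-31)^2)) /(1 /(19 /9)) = -23750 /262353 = -0.09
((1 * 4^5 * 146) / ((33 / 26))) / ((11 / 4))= 15548416 / 363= 42833.10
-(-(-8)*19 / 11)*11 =-152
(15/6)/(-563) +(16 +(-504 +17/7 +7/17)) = -485.16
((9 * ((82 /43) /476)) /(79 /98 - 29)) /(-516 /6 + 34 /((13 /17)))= 3731 /121185180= 0.00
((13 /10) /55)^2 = 169 /302500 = 0.00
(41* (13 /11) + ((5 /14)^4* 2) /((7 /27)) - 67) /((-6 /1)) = 9081133 /2958032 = 3.07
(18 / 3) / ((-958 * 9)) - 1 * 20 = -28741 / 1437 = -20.00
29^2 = 841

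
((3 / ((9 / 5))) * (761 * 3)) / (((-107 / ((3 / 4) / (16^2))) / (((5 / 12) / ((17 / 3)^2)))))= -171225 / 126660608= -0.00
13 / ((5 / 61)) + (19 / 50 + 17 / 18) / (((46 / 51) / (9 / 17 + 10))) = 300256 / 1725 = 174.06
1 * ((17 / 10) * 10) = 17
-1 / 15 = -0.07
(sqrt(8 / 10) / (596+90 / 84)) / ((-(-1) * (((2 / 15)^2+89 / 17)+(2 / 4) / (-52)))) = 171360 * sqrt(5) / 1341199621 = 0.00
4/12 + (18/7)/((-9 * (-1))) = 13/21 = 0.62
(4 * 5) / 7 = 20 / 7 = 2.86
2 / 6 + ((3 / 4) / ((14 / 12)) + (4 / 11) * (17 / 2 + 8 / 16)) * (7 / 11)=2051 / 726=2.83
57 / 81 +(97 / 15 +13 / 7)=8531 / 945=9.03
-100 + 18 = -82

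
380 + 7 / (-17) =6453 / 17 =379.59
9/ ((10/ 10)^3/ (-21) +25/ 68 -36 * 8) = -12852/ 410807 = -0.03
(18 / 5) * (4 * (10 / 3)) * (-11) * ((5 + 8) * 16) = -109824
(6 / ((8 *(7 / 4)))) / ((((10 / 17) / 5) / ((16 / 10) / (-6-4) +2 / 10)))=51 / 350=0.15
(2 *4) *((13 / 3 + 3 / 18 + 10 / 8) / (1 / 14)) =644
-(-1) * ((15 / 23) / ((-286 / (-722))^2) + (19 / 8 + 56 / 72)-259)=-8523146987 / 33863544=-251.69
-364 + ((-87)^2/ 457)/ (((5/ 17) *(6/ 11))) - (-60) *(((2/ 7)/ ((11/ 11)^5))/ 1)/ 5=-8232073/ 31990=-257.33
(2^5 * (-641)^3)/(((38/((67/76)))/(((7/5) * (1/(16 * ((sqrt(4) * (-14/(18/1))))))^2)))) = -441894.60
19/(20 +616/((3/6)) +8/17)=0.02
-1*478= -478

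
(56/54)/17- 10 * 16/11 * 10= -734092/5049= -145.39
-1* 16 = -16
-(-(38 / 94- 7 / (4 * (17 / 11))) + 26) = -85423 / 3196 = -26.73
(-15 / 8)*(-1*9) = 135 / 8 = 16.88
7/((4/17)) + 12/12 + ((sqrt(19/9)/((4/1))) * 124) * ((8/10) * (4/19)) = 496 * sqrt(19)/285 + 123/4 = 38.34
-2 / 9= -0.22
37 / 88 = 0.42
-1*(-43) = 43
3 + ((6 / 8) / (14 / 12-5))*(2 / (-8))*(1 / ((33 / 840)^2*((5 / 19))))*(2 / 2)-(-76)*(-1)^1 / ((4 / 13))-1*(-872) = 2082884 / 2783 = 748.43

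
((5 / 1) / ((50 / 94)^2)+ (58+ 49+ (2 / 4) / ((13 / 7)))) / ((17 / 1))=406059 / 55250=7.35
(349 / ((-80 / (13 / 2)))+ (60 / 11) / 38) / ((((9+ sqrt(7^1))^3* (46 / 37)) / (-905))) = 78379470207 / 1684680448- 21345171625* sqrt(7) / 1684680448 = 13.00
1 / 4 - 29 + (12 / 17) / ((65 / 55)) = -24887 / 884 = -28.15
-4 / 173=-0.02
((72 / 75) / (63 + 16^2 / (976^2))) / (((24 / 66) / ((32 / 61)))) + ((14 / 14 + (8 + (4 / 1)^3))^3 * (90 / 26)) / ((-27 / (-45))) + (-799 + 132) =21367457709652 / 9523475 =2243661.87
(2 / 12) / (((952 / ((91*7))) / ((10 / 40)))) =91 / 3264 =0.03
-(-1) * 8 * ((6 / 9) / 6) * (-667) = -5336 / 9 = -592.89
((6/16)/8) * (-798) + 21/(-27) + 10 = -8117/288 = -28.18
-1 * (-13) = 13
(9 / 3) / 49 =3 / 49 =0.06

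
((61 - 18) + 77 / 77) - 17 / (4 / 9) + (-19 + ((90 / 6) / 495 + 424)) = 410.78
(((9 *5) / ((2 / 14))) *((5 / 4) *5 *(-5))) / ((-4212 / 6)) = 4375 / 312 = 14.02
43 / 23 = 1.87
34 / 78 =17 / 39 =0.44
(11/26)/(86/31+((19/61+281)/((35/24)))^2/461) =28662301129/5656240867628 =0.01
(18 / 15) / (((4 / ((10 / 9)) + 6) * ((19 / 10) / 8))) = 10 / 19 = 0.53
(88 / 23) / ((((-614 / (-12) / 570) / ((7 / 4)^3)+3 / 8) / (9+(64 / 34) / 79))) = 2502071288640 / 28389801899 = 88.13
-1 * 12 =-12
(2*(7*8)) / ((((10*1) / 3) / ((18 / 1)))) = 3024 / 5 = 604.80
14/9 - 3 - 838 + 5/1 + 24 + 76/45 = -36394/45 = -808.76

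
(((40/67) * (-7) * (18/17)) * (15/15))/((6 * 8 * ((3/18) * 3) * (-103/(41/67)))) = 0.00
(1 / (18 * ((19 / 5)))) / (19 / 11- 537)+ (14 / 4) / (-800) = -221623 / 50342400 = -0.00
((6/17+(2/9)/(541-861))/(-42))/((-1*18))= 8623/18506880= 0.00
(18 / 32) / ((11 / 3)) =27 / 176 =0.15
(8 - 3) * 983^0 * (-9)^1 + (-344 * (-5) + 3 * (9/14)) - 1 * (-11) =23631/14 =1687.93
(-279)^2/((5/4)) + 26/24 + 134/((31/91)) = 116561063/1860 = 62667.24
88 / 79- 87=-6785 / 79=-85.89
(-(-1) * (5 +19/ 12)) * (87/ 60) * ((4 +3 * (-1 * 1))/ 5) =2291/ 1200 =1.91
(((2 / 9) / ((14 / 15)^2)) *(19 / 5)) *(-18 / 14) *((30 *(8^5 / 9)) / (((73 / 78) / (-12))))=43705958400 / 25039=1745515.33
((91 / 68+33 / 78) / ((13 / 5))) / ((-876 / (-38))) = 49305 / 1677832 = 0.03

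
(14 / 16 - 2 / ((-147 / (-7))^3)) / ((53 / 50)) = 1620275 / 1963332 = 0.83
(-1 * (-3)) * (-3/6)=-3/2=-1.50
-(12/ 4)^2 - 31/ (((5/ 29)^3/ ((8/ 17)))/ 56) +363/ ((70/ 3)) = -4741806973/ 29750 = -159388.47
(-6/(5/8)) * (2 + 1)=-144/5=-28.80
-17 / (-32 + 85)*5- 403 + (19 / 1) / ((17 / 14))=-350450 / 901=-388.96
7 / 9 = 0.78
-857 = -857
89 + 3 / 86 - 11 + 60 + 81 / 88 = 525807 / 3784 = 138.96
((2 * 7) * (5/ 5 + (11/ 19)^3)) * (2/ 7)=32760/ 6859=4.78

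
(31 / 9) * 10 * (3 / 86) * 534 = 27590 / 43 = 641.63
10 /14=5 /7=0.71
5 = 5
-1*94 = -94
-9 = -9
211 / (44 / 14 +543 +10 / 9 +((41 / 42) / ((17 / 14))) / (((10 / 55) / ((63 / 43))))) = 19434366 / 51002047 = 0.38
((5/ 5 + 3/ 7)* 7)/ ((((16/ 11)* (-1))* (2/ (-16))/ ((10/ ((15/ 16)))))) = 1760/ 3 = 586.67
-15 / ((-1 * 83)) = 15 / 83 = 0.18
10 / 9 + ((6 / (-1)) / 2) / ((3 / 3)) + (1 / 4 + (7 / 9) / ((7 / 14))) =-1 / 12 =-0.08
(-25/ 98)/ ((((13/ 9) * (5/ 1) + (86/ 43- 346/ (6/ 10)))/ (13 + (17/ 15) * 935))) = 120675/ 250243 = 0.48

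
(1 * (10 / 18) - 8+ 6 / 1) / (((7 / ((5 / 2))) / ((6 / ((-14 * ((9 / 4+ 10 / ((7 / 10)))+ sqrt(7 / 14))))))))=60190 / 4493517 - 260 * sqrt(2) / 641931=0.01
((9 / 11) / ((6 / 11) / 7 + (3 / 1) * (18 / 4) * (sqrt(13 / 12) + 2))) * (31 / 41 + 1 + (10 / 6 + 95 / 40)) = 55509650 / 231540161 - 9224985 * sqrt(39) / 463080322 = 0.12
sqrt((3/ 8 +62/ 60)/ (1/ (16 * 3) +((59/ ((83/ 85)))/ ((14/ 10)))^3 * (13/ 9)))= 7553 * sqrt(57158868767251084890)/ 16396692130594115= 0.00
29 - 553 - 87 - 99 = -710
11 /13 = 0.85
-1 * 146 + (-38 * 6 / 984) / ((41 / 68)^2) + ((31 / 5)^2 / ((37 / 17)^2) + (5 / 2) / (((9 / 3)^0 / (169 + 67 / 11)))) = 299.20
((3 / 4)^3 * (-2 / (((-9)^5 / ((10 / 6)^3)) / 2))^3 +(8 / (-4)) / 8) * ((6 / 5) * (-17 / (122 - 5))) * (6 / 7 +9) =58687002398071968811 / 136586118120269200110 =0.43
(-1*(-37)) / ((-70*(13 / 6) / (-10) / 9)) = 1998 / 91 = 21.96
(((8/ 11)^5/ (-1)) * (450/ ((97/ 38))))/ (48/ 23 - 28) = 3221913600/ 2327670103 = 1.38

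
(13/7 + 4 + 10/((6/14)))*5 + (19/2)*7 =212.45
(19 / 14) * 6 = 57 / 7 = 8.14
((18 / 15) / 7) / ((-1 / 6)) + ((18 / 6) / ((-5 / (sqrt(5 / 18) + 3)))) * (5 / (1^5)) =-351 / 35-sqrt(10) / 2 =-11.61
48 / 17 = 2.82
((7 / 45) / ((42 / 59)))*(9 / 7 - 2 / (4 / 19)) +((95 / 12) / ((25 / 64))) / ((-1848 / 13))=-11509 / 5940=-1.94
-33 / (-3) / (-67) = -11 / 67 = -0.16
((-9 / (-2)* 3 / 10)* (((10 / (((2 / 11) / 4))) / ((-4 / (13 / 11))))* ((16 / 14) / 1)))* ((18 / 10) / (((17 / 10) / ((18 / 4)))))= -56862 / 119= -477.83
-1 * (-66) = 66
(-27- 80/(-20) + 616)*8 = 4744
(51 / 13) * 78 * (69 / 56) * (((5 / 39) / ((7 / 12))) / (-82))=-52785 / 52234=-1.01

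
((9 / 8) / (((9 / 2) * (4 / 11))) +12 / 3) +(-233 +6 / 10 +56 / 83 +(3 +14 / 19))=-28171649 / 126160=-223.30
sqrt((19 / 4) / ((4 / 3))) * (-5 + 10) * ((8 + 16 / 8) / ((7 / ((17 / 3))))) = 425 * sqrt(57) / 42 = 76.40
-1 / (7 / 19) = -19 / 7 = -2.71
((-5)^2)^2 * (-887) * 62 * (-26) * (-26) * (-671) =15590661515000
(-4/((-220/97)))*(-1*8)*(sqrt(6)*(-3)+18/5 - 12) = 222.20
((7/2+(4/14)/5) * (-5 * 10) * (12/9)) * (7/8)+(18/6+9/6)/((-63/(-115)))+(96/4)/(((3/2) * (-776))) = -135329/679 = -199.31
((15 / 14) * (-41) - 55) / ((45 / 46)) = -6371 / 63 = -101.13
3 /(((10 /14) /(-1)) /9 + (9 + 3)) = 189 /751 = 0.25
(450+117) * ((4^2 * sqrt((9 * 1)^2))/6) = 13608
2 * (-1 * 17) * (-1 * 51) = 1734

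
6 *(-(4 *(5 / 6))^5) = -200000 / 81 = -2469.14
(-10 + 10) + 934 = 934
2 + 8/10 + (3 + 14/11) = 389/55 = 7.07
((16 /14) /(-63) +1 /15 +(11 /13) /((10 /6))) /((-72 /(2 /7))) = -3986 /1805895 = -0.00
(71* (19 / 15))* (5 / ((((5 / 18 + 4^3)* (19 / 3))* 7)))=1278 / 8099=0.16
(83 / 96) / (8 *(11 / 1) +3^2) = 83 / 9312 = 0.01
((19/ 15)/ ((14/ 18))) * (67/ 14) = 3819/ 490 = 7.79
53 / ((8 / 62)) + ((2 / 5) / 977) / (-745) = 5979410967 / 14557300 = 410.75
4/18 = 2/9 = 0.22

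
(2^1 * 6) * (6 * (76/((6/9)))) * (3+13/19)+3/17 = 514083/17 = 30240.18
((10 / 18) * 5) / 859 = 25 / 7731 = 0.00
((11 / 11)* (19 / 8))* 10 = 95 / 4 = 23.75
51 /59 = 0.86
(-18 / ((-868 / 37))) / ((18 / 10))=185 / 434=0.43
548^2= 300304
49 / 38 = 1.29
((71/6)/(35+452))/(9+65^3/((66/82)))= 781/10967164028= 0.00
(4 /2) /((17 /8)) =16 /17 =0.94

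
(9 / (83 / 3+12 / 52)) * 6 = 1053 / 544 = 1.94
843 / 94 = 8.97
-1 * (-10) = 10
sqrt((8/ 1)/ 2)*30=60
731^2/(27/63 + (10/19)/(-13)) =923910169/671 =1376915.30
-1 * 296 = -296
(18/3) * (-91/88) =-6.20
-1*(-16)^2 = -256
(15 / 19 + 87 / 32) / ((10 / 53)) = 113049 / 6080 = 18.59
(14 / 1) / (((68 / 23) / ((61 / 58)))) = 9821 / 1972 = 4.98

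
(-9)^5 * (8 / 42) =-78732 / 7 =-11247.43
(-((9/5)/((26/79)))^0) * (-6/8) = 3/4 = 0.75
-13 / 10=-1.30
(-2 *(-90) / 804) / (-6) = -5 / 134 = -0.04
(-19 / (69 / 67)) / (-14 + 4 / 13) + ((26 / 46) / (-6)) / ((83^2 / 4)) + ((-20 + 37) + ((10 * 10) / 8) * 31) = 17169514387 / 42305349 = 405.85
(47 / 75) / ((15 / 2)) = 0.08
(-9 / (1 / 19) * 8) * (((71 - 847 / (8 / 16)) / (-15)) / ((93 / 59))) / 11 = -14555064 / 1705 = -8536.69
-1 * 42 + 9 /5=-201 /5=-40.20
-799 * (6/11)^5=-6213024/161051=-38.58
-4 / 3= -1.33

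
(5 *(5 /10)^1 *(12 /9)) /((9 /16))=160 /27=5.93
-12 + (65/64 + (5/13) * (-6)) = -11059/832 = -13.29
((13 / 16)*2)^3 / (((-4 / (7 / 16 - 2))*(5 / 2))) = 10985 / 16384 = 0.67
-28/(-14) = 2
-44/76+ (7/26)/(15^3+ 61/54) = -26066882/45030817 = -0.58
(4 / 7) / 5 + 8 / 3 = 292 / 105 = 2.78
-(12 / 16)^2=-9 / 16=-0.56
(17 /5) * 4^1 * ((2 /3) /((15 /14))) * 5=1904 /45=42.31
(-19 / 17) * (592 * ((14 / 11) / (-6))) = 78736 / 561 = 140.35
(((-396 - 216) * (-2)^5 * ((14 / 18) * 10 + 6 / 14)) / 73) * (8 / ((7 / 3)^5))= 2186984448 / 8588377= 254.64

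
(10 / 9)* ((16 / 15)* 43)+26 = 2078 / 27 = 76.96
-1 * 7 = -7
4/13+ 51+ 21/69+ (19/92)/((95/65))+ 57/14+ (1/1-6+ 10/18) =3871405/75348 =51.38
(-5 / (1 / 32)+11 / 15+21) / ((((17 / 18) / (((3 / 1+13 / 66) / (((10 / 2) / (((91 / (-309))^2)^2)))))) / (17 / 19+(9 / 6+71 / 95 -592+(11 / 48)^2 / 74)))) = 8418324024727091452159 / 20303663899568544000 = 414.62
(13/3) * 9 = 39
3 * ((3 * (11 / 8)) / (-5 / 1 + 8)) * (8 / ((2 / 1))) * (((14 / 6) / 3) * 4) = 154 / 3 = 51.33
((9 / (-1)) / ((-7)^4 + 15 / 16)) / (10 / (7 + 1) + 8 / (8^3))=-1024 / 345879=-0.00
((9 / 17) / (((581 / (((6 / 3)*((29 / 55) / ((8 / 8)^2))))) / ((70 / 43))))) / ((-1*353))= -1044 / 235593259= -0.00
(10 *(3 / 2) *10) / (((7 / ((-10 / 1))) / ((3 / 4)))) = -160.71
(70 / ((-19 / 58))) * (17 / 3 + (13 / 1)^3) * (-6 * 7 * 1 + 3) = 348770240 / 19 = 18356328.42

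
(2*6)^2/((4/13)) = 468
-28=-28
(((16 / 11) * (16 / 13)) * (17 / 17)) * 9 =2304 / 143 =16.11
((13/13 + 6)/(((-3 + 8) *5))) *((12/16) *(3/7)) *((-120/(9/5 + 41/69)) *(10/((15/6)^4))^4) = -1953497088/100830078125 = -0.02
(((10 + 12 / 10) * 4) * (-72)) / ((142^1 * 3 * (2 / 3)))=-4032 / 355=-11.36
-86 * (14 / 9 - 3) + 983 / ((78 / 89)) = 291529 / 234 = 1245.85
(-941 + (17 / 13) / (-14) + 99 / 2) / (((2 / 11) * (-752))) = 892485 / 136864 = 6.52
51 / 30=17 / 10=1.70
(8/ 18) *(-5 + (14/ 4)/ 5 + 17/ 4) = -1/ 45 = -0.02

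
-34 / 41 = -0.83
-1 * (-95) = 95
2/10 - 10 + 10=0.20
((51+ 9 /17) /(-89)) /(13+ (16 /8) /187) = -3212 /72179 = -0.04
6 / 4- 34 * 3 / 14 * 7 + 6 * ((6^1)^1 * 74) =5229 / 2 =2614.50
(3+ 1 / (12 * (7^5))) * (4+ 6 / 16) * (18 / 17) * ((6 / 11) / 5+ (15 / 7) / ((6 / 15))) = 7640004231 / 100573088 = 75.96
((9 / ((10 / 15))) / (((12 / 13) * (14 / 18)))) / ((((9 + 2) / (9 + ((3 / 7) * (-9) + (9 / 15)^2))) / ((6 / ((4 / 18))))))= 27379053 / 107800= 253.98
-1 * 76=-76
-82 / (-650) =41 / 325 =0.13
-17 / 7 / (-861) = 17 / 6027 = 0.00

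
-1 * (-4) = 4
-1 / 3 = -0.33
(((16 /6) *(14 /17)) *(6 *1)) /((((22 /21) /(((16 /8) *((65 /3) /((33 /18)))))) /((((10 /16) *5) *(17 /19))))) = 1911000 /2299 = 831.23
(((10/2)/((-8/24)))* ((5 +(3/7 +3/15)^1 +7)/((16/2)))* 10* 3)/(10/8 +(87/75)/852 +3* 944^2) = -52957125/199302659689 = -0.00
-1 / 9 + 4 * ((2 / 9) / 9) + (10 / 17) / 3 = 253 / 1377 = 0.18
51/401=0.13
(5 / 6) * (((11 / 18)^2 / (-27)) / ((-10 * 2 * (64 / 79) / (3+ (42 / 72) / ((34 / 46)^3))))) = 2504811683 / 792187527168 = 0.00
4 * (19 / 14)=5.43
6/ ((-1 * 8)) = -3/ 4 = -0.75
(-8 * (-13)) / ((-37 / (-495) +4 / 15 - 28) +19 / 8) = -411840 / 100123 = -4.11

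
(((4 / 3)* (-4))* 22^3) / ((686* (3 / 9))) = -85184 / 343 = -248.35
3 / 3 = 1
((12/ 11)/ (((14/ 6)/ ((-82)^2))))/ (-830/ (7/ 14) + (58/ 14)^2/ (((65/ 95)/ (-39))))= -1694448/ 1422047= -1.19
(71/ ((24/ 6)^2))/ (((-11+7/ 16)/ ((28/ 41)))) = -1988/ 6929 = -0.29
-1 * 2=-2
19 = 19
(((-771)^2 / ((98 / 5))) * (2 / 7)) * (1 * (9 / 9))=8665.32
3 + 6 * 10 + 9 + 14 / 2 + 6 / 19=1507 / 19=79.32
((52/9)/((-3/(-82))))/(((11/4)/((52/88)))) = 110864/3267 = 33.93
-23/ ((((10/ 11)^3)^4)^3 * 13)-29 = -1087991652256025470620487117548411427303/ 13000000000000000000000000000000000000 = -83.69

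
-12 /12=-1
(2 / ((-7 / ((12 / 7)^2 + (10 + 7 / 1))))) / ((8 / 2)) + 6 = 3139 / 686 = 4.58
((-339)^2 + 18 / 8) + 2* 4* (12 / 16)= 459717 / 4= 114929.25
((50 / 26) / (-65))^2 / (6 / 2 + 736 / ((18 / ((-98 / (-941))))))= 211725 / 1755673231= 0.00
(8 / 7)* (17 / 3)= 136 / 21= 6.48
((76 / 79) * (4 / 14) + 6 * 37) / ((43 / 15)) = 1843770 / 23779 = 77.54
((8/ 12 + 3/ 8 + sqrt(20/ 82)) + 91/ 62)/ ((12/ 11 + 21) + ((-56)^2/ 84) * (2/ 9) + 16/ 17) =5049 * sqrt(410)/ 6485257 + 3142161/ 39227896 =0.10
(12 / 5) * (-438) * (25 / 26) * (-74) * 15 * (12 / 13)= 175024800 / 169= 1035649.70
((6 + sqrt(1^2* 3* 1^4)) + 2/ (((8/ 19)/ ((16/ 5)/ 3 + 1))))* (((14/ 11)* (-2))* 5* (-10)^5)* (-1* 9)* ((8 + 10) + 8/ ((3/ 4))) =-57129800000/ 11 - 3612000000* sqrt(3)/ 11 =-5762360683.36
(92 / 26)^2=2116 / 169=12.52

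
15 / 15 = 1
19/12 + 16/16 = 31/12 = 2.58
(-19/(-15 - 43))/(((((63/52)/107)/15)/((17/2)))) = 2246465/609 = 3688.78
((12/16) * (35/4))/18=35/96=0.36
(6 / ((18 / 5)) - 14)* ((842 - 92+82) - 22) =-9990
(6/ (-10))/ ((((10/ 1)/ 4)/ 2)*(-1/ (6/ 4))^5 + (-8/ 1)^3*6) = 729/ 3732680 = 0.00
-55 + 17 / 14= -753 / 14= -53.79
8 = 8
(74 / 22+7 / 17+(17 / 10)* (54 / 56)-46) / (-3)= 13.53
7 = 7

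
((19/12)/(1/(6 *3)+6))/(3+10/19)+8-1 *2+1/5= 458201/73030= 6.27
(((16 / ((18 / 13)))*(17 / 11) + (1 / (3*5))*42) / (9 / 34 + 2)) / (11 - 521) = -10226 / 571725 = -0.02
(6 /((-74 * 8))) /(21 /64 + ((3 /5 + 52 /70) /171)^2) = -0.03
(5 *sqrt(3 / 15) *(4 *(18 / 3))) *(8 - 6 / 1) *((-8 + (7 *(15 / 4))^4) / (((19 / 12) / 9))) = 9845434737 *sqrt(5) / 76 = 289671859.74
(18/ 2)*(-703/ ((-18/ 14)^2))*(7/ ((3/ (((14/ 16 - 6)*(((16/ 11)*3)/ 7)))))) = 2824654/ 99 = 28531.86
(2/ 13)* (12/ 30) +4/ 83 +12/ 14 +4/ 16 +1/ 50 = 1.24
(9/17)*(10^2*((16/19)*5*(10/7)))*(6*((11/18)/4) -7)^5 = -2653016.83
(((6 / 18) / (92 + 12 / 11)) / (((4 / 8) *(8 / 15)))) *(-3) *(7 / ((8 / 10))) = -5775 / 16384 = -0.35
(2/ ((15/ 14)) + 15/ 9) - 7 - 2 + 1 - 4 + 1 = -112/ 15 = -7.47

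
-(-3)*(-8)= -24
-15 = -15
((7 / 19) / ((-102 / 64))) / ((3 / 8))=-1792 / 2907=-0.62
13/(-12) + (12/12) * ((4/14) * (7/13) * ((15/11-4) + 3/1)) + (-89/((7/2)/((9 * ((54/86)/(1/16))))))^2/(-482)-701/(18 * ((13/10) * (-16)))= -4930915860269857/449623045872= -10966.78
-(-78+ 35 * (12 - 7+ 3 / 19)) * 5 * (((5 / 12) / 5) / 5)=-487 / 57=-8.54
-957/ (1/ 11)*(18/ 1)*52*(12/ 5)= -118239264/ 5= -23647852.80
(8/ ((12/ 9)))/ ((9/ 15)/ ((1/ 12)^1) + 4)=15/ 28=0.54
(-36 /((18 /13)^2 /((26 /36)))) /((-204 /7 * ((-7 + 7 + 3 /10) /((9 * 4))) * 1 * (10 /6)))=15379 /459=33.51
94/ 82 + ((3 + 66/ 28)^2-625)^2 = 560052196177/ 1575056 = 355576.05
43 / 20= 2.15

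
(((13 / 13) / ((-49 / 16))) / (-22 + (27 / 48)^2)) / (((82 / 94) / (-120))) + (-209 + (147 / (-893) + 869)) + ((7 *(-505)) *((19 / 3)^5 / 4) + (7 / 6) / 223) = -19437176813398082683195 / 2158607844328572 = -9004496.52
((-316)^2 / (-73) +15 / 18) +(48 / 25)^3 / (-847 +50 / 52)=-1367.07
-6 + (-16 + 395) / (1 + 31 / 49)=18091 / 80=226.14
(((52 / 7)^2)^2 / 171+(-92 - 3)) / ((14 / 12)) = -63385258 / 957999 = -66.16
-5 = -5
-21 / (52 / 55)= -1155 / 52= -22.21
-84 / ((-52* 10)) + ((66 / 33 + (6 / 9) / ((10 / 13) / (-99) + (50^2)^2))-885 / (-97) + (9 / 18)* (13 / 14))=1668485313697869 / 142004362323460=11.75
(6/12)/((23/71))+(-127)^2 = 742005/46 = 16130.54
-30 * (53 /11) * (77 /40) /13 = -1113 /52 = -21.40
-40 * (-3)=120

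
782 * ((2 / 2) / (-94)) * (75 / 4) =-29325 / 188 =-155.98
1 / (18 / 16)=0.89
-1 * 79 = -79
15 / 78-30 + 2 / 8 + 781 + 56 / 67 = 2620937 / 3484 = 752.28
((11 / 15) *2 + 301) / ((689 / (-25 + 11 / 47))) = -135412 / 12455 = -10.87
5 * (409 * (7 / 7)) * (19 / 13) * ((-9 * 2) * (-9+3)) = 4196340 / 13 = 322795.38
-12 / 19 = -0.63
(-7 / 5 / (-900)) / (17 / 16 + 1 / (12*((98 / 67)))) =1372 / 987375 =0.00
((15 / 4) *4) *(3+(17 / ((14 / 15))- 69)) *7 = -5017.50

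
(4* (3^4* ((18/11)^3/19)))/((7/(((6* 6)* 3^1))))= 204073344/177023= 1152.81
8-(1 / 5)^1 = 39 / 5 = 7.80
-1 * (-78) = 78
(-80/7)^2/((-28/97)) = -155200/343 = -452.48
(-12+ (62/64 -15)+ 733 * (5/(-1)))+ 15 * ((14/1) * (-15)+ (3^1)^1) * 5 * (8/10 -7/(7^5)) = -1237345953/76832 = -16104.57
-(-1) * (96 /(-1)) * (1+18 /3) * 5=-3360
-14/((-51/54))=252/17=14.82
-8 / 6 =-4 / 3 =-1.33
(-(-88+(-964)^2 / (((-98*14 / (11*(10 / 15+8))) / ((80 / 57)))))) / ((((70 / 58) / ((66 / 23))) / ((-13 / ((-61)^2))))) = -44130172639696 / 58563163155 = -753.55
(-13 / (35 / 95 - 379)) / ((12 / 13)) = 3211 / 86328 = 0.04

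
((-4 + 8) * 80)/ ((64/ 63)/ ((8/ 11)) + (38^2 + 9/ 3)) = 20160/ 91249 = 0.22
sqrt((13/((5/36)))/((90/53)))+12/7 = 12/7+sqrt(1378)/5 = 9.14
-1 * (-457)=457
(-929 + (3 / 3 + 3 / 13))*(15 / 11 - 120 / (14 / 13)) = 14602425 / 143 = 102114.86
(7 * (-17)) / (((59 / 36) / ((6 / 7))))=-3672 / 59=-62.24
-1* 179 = -179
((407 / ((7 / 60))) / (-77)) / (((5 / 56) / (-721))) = 365856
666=666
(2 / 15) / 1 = 2 / 15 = 0.13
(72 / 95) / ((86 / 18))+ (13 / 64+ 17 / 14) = 2884279 / 1830080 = 1.58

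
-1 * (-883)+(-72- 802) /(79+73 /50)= 3508609 /4023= 872.14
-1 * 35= -35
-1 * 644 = -644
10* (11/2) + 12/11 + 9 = 716/11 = 65.09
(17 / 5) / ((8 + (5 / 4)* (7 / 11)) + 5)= 748 / 3035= 0.25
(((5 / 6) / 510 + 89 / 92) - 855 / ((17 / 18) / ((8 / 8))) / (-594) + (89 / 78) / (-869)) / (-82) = -198116873 / 6519679452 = -0.03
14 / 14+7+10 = 18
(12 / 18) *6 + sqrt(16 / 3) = 4 *sqrt(3) / 3 + 4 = 6.31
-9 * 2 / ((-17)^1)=18 / 17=1.06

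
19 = 19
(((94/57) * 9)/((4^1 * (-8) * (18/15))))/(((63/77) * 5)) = -517/5472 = -0.09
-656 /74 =-328 /37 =-8.86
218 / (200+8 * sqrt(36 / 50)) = 68125 / 62428 - 1635 * sqrt(2) / 62428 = 1.05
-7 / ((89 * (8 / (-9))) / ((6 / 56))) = 0.01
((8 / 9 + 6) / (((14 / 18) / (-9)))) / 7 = -558 / 49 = -11.39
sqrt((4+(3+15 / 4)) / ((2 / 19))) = sqrt(1634) / 4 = 10.11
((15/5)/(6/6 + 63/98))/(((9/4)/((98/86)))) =2744/2967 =0.92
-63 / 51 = -21 / 17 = -1.24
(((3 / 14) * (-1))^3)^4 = 531441 / 56693912375296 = 0.00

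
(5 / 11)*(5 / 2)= 25 / 22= 1.14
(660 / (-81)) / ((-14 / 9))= 110 / 21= 5.24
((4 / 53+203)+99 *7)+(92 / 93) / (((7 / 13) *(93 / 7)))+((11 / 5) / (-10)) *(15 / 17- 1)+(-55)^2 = 763930906292 / 194818725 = 3921.24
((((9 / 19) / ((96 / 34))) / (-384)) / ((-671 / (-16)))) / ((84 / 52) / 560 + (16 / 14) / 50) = -38675 / 95566504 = -0.00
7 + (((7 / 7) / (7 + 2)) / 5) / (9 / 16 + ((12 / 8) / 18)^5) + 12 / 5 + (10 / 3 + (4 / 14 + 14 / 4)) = 486713677 / 29393490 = 16.56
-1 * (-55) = 55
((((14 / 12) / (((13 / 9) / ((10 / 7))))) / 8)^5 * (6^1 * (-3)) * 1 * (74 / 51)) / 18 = -9365625 / 103415496704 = -0.00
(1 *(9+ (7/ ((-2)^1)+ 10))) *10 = 155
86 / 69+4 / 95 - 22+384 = 2381356 / 6555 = 363.29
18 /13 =1.38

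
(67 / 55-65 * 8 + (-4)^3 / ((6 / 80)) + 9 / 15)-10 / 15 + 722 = -7152 / 11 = -650.18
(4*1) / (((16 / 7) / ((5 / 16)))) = 35 / 64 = 0.55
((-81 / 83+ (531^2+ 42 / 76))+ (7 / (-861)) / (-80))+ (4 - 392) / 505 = 441911570217589 / 1567285680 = 281959.81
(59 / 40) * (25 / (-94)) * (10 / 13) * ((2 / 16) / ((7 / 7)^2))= -1475 / 39104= -0.04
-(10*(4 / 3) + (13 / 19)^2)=-14947 / 1083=-13.80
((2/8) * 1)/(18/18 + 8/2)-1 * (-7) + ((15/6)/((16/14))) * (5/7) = 689/80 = 8.61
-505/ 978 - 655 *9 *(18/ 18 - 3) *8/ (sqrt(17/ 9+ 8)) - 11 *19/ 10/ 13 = -67513/ 31785+ 282960 *sqrt(89)/ 89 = 29991.58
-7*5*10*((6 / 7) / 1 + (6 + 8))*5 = -26000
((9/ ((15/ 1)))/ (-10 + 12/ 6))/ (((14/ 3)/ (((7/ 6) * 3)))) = -9/ 160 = -0.06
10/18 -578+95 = -4342/9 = -482.44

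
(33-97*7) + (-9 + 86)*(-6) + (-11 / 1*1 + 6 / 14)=-7830 / 7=-1118.57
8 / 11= 0.73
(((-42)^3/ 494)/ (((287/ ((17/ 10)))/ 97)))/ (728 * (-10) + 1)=4363254/ 368572165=0.01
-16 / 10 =-8 / 5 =-1.60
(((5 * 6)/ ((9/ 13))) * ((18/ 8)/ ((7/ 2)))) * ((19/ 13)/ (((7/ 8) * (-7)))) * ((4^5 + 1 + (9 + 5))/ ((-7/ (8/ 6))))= 3158560/ 2401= 1315.52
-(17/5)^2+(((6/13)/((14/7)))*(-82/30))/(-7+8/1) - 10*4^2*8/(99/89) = -37416238/32175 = -1162.90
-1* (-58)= 58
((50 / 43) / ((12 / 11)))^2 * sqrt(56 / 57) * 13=983125 * sqrt(798) / 1897074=14.64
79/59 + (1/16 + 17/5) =22663/4720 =4.80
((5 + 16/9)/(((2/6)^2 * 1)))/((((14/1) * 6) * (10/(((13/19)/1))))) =793/15960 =0.05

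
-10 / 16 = -5 / 8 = -0.62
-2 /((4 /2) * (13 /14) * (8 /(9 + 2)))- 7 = -441 /52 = -8.48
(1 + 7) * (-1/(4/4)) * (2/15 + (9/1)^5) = -7085896/15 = -472393.07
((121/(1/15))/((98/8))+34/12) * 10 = 1509.97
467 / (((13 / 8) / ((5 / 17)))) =18680 / 221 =84.52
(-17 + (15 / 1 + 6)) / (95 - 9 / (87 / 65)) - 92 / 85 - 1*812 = -8845843 / 10880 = -813.04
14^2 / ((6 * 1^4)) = 98 / 3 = 32.67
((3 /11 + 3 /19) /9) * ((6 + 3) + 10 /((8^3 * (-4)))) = 46055 /107008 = 0.43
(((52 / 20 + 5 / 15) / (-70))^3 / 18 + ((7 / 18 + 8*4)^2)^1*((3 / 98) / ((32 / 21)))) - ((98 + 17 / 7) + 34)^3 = -809899941470441069 / 333396000000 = -2429243.13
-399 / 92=-4.34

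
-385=-385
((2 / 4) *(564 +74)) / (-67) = -319 / 67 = -4.76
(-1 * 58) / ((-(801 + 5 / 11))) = 11 / 152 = 0.07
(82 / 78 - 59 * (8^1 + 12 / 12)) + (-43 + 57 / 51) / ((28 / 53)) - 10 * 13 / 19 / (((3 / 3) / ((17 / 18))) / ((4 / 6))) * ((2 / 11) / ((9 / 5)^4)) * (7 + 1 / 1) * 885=-21716948815246 / 19091899827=-1137.50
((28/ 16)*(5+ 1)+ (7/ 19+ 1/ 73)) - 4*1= 19091/ 2774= 6.88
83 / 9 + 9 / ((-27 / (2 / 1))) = 77 / 9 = 8.56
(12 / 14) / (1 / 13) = 78 / 7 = 11.14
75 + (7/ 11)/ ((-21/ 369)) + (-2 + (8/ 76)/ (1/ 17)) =13294/ 209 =63.61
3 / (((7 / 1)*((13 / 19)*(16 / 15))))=855 / 1456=0.59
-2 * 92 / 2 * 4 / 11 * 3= -1104 / 11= -100.36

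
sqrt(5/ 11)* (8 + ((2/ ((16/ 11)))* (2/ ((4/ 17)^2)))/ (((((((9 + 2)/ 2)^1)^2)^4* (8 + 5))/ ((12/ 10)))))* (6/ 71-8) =-5694934751072* sqrt(55)/ 989266235815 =-42.69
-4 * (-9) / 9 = 4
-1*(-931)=931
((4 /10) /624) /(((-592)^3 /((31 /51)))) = -31 /16506686177280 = -0.00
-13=-13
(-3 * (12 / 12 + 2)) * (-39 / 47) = 351 / 47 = 7.47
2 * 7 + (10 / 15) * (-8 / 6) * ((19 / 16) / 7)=1745 / 126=13.85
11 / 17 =0.65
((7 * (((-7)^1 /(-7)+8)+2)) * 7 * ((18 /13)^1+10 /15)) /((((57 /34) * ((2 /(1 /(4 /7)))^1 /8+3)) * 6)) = 233240 /6669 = 34.97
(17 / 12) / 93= 0.02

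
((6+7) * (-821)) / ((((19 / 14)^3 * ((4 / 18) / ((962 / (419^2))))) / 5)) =-633910881240 / 1204172899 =-526.43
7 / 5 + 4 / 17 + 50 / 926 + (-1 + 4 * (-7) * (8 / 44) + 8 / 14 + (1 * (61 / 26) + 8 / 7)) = -26881111 / 78788710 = -0.34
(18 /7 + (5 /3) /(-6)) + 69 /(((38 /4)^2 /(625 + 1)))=21874105 /45486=480.90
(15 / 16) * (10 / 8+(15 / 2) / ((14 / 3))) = 75 / 28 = 2.68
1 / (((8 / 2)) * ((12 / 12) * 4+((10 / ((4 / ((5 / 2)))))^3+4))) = 16 / 16137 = 0.00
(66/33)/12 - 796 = -4775/6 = -795.83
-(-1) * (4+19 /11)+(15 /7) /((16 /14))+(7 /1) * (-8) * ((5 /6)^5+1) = -1516187 /21384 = -70.90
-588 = -588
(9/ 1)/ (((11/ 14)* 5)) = 126/ 55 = 2.29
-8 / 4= -2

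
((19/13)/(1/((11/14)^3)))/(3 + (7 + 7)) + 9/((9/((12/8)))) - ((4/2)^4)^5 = -635880717299/606424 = -1048574.46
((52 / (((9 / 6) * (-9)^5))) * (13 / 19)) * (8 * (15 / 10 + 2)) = -0.01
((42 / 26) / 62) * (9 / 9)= 21 / 806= 0.03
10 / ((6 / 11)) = 55 / 3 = 18.33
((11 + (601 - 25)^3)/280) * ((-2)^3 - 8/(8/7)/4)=-7453016493/1120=-6654479.01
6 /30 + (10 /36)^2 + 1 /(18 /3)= 719 /1620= 0.44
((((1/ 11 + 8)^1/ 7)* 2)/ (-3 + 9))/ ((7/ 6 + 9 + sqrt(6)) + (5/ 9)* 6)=534/ 18095-356* sqrt(6)/ 162855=0.02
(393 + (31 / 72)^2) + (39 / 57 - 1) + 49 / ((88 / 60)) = 461854193 / 1083456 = 426.28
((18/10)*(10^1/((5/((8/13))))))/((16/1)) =9/65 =0.14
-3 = -3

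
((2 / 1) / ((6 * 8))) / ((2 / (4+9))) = 13 / 48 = 0.27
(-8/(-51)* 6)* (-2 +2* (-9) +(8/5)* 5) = -192/17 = -11.29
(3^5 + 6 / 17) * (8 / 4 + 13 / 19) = 12411 / 19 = 653.21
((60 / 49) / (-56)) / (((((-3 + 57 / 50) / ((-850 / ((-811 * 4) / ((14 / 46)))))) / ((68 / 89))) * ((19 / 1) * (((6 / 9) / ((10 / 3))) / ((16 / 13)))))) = 144500000 / 622864277581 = 0.00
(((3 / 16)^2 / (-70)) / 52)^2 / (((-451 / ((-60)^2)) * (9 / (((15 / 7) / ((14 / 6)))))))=-3645 / 47972828839936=-0.00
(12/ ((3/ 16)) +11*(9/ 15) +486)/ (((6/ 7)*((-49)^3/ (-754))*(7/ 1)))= 1049191/ 1764735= 0.59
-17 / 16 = -1.06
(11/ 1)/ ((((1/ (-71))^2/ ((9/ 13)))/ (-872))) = -435179448/ 13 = -33475342.15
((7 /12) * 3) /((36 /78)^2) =1183 /144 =8.22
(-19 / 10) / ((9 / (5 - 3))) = -19 / 45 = -0.42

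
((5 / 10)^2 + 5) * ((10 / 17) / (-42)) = -5 / 68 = -0.07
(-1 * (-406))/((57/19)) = 135.33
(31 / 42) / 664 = 31 / 27888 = 0.00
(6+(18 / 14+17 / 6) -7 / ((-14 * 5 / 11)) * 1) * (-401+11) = -30628 / 7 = -4375.43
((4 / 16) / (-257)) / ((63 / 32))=-8 / 16191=-0.00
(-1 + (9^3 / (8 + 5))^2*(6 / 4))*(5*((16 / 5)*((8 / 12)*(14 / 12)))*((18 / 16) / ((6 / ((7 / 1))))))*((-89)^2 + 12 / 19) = 11755701540415 / 19266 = 610178632.85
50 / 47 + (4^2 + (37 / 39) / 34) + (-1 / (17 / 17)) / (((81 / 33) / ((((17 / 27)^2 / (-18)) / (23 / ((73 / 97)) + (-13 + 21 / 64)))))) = 5257270736724035 / 307582407657018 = 17.09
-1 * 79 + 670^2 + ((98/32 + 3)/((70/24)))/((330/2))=3455921797/7700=448821.01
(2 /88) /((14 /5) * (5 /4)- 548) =-1 /23958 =-0.00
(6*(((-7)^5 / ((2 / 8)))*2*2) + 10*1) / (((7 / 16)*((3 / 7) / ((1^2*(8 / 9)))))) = -206523136 / 27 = -7649005.04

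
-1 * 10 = -10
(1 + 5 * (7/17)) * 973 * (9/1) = 455364/17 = 26786.12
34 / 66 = 17 / 33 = 0.52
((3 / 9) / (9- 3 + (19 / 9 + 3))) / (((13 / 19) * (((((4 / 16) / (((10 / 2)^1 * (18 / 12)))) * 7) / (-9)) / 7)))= -1539 / 130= -11.84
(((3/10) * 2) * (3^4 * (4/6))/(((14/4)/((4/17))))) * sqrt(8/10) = 2592 * sqrt(5)/2975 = 1.95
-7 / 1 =-7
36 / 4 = 9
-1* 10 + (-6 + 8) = -8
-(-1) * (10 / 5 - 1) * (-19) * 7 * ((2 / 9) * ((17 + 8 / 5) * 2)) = -16492 / 15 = -1099.47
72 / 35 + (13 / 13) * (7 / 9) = 893 / 315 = 2.83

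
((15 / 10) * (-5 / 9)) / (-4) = 5 / 24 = 0.21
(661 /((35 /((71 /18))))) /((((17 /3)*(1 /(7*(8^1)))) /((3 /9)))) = 187724 /765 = 245.39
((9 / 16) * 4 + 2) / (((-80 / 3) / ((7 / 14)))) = -51 / 640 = -0.08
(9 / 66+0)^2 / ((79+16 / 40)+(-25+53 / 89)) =4005 / 11844932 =0.00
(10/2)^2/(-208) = -25/208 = -0.12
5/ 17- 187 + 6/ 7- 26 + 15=-23425/ 119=-196.85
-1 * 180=-180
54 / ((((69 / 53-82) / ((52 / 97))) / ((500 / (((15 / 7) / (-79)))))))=30146400 / 4559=6612.50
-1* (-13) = 13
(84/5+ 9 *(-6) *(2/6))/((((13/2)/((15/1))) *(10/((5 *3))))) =-54/13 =-4.15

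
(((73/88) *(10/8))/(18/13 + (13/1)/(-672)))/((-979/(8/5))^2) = 1275456/628722919385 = 0.00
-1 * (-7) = 7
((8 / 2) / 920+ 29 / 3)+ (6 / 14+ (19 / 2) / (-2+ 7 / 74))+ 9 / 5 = 104633 / 15134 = 6.91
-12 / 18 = -2 / 3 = -0.67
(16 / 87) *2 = 32 / 87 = 0.37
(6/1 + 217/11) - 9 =184/11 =16.73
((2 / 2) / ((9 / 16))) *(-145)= -2320 / 9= -257.78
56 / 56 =1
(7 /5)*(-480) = -672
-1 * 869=-869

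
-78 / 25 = -3.12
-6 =-6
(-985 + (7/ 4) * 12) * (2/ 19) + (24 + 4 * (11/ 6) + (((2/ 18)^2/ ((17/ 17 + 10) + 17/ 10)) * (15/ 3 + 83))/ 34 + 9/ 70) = -16283389471/ 232589070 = -70.01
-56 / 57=-0.98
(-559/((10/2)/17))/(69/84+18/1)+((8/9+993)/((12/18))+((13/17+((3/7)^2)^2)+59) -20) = 54269285261/37959810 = 1429.65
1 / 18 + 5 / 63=17 / 126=0.13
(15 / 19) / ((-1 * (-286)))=15 / 5434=0.00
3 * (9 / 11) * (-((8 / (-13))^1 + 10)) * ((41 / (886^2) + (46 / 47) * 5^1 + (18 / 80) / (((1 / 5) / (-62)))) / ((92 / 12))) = 5911565892165 / 30336759167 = 194.86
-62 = -62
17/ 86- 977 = -84005/ 86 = -976.80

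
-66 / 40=-33 / 20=-1.65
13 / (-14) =-13 / 14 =-0.93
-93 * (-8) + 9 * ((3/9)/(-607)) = 451605/607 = 744.00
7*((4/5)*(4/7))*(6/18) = 16/15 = 1.07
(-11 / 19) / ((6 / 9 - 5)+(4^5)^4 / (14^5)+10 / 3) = -16807 / 59348609969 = -0.00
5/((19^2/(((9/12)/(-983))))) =-15/1419452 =-0.00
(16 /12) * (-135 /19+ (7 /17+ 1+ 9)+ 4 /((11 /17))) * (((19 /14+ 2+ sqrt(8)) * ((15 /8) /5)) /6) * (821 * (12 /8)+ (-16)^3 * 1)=-4767539 /627- 2840236 * sqrt(2) /627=-14009.95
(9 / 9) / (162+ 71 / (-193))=193 / 31195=0.01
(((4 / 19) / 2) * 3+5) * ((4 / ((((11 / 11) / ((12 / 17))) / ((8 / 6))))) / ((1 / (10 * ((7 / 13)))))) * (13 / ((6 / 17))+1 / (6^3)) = 450047920 / 113373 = 3969.62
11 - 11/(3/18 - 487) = 32197/2921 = 11.02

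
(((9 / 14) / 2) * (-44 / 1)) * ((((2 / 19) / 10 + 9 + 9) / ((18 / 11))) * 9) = -1863279 / 1330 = -1400.96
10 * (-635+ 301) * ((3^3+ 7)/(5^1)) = -22712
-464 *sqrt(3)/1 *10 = -4640 *sqrt(3) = -8036.72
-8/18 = -4/9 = -0.44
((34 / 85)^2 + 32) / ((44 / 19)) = 3819 / 275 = 13.89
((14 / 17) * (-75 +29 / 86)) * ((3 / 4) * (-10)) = 674205 / 1462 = 461.15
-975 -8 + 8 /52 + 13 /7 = -89270 /91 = -980.99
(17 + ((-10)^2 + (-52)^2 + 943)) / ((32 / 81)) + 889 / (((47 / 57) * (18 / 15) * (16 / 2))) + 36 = 7276301 / 752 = 9675.93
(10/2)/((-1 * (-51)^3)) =0.00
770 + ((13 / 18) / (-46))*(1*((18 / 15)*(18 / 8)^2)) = 2833249 / 3680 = 769.90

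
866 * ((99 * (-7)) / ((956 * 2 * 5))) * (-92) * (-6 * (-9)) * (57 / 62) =10621542393 / 37045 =286720.00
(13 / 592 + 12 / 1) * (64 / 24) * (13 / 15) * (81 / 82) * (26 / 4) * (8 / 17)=10824957 / 128945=83.95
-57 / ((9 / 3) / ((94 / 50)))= -35.72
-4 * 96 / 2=-192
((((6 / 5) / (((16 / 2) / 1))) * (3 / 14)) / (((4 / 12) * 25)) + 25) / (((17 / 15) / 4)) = 525081 / 5950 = 88.25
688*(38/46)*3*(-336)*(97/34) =-639063936/391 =-1634434.62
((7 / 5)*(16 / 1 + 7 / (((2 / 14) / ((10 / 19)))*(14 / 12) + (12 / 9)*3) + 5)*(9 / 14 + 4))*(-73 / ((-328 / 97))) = 77048361 / 24272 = 3174.37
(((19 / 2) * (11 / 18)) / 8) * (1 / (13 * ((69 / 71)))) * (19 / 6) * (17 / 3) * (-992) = -148582907 / 145314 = -1022.50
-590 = -590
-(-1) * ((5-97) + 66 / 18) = -265 / 3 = -88.33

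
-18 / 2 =-9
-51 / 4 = -12.75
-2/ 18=-1/ 9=-0.11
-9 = -9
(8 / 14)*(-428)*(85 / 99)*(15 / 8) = -90950 / 231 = -393.72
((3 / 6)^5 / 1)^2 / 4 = 0.00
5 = 5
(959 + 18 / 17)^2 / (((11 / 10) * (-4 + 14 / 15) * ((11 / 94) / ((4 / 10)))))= -751177615620 / 804287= -933967.12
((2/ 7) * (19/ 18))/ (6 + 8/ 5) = 5/ 126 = 0.04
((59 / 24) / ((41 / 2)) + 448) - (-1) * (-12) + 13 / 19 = 4083245 / 9348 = 436.80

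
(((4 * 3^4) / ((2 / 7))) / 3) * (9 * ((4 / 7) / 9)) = 216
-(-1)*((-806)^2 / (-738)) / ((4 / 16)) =-3521.06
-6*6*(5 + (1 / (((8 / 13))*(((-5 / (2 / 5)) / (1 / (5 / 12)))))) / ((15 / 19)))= -103608 / 625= -165.77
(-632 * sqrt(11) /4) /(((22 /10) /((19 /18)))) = -7505 * sqrt(11) /99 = -251.43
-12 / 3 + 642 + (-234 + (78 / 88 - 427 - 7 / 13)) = -12957 / 572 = -22.65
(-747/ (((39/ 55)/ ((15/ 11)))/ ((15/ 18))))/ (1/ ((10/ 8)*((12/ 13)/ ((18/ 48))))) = -622500/ 169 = -3683.43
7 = 7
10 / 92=5 / 46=0.11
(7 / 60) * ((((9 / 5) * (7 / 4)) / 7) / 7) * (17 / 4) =51 / 1600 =0.03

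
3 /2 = 1.50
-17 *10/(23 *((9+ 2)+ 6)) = -10/23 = -0.43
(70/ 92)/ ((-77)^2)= 5/ 38962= 0.00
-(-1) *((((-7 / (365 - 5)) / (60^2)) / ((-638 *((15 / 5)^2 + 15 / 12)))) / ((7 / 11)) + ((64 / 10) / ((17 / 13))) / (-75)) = -170942051 / 2619604800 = -0.07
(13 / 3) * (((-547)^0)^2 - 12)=-47.67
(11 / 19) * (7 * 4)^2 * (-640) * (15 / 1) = -82790400 / 19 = -4357389.47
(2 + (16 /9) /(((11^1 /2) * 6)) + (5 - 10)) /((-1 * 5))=175 /297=0.59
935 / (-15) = -187 / 3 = -62.33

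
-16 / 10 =-8 / 5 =-1.60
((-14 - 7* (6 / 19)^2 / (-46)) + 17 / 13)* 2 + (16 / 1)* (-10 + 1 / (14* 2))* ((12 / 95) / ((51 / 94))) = -4012183326 / 64223705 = -62.47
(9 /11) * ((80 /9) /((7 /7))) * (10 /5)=160 /11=14.55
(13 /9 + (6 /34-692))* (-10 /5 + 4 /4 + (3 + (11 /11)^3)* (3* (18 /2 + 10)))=-23977556 /153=-156716.05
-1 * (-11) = 11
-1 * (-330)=330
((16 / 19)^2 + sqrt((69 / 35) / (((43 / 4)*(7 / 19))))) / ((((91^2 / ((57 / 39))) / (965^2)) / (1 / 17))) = 7077310*sqrt(281865) / 550860401 + 238393600 / 34771919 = 13.68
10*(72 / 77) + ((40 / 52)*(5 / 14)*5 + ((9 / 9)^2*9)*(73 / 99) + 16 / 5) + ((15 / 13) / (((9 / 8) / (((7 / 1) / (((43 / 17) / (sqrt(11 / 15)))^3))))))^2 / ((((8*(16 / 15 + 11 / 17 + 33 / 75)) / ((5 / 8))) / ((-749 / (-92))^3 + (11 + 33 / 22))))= 58349058216210437240871893 / 2638417004107683583424640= 22.12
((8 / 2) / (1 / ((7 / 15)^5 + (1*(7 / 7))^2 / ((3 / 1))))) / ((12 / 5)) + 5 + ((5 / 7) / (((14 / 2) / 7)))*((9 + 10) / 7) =168139168 / 22325625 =7.53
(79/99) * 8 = 632/99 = 6.38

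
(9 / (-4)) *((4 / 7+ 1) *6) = -297 / 14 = -21.21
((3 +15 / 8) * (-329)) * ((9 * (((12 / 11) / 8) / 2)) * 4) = -346437 / 88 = -3936.78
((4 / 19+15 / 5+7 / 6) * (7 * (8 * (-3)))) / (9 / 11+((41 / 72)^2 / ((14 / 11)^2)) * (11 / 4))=-624643633152 / 1162606675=-537.28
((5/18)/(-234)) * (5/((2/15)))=-125/2808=-0.04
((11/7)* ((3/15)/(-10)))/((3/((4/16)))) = -11/4200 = -0.00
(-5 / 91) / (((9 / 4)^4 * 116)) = -320 / 17314479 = -0.00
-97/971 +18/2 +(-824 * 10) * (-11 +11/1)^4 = 8642/971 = 8.90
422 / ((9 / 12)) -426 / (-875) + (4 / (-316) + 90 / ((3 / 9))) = 172772587 / 207375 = 833.14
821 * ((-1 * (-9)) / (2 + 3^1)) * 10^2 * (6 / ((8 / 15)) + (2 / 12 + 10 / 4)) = 2056605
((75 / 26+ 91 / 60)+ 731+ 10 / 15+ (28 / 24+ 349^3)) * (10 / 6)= 70848810.39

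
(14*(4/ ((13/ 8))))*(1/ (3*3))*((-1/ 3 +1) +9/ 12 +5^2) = 35504/ 351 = 101.15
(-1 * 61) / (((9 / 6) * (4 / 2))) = -61 / 3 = -20.33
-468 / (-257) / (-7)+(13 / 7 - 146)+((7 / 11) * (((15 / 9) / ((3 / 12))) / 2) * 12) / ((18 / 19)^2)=-186004141 / 1602909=-116.04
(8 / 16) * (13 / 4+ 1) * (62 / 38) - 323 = -48569 / 152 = -319.53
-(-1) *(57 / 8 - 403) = -3167 / 8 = -395.88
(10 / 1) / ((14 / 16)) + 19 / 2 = 293 / 14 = 20.93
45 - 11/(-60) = 2711/60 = 45.18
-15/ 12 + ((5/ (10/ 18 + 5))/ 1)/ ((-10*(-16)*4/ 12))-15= -25973/ 1600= -16.23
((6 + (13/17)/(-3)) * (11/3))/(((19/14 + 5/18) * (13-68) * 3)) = -2051/26265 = -0.08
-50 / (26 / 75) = -1875 / 13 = -144.23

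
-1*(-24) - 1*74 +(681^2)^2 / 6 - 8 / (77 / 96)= 5520239462203 / 154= 35845710793.53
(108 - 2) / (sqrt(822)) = 53 * sqrt(822) / 411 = 3.70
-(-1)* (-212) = -212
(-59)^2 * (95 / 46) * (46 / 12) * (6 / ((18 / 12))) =330695 / 3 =110231.67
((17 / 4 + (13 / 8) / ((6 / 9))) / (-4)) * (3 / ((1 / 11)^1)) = -3531 / 64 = -55.17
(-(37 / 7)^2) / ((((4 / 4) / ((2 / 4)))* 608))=-1369 / 59584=-0.02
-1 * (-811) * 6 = 4866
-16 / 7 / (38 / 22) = -176 / 133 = -1.32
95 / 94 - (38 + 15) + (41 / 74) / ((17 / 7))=-1530217 / 29563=-51.76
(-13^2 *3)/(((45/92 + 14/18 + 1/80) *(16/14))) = -7346430/21187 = -346.74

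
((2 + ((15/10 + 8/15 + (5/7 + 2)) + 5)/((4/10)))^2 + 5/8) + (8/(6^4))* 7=44198459/63504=695.99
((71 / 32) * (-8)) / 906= -71 / 3624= -0.02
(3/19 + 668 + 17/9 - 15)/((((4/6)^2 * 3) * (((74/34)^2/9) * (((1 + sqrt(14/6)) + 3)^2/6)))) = 48072059145/87448982 - 3496149756 * sqrt(21)/43724491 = 183.30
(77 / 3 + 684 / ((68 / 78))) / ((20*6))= 41323 / 6120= 6.75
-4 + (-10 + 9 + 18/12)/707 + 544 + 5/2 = 383548/707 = 542.50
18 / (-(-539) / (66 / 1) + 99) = 108 / 643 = 0.17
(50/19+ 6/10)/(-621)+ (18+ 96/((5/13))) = 3157351/11799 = 267.59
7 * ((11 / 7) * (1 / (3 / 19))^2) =3971 / 9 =441.22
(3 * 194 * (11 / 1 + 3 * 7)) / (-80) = -1164 / 5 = -232.80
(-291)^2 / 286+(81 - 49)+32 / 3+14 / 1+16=316391 / 858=368.75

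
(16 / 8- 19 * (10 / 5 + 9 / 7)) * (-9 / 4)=3807 / 28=135.96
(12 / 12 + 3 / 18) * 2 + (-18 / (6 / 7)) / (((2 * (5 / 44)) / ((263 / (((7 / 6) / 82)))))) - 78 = -25621543 / 15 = -1708102.87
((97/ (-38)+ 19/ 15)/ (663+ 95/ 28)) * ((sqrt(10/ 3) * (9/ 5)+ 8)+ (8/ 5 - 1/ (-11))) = -5469646/ 292479825 - 10262 * sqrt(30)/ 8863025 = -0.03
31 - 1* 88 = -57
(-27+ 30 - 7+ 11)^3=343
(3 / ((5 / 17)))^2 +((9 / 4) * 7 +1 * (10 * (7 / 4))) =13729 / 100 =137.29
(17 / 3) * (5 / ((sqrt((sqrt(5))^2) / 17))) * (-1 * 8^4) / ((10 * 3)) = -591872 * sqrt(5) / 45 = -29410.36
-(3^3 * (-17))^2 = -210681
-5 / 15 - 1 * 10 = -31 / 3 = -10.33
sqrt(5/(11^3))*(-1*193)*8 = -94.63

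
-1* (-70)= 70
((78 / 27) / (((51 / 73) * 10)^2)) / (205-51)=69277 / 180249300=0.00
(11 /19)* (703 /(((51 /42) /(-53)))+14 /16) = -45901779 /2584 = -17763.85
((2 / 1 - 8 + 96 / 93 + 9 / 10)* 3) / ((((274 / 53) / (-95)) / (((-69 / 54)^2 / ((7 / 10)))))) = 3358692415 / 6421464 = 523.04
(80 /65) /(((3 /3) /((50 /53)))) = 800 /689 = 1.16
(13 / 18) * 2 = 13 / 9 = 1.44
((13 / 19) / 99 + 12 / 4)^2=31990336 / 3538161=9.04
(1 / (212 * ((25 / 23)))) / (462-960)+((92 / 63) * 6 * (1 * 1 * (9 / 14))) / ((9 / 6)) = 485648473 / 129330600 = 3.76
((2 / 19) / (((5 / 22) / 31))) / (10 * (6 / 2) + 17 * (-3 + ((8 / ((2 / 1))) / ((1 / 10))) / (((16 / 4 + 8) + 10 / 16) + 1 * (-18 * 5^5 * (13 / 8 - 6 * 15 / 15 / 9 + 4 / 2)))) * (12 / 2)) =-453921809 / 8726456895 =-0.05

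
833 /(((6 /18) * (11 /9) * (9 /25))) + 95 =63520 /11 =5774.55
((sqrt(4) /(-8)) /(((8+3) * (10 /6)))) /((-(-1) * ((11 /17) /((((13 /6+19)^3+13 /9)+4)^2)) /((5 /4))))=-71411765606177 /30108672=-2371800.58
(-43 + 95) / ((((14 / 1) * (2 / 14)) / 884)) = 22984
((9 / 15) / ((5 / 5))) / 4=3 / 20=0.15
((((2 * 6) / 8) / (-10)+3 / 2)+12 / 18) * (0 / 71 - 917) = -110957 / 60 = -1849.28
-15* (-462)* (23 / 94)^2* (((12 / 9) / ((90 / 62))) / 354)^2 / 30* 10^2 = 156577652 / 16816999923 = 0.01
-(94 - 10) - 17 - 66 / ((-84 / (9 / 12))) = -5623 / 56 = -100.41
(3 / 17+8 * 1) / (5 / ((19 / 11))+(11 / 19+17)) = 2641 / 6613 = 0.40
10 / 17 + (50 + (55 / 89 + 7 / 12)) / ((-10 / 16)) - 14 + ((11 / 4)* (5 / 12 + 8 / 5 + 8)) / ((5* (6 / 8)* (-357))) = -2726726899 / 28595700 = -95.35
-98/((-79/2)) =196/79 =2.48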